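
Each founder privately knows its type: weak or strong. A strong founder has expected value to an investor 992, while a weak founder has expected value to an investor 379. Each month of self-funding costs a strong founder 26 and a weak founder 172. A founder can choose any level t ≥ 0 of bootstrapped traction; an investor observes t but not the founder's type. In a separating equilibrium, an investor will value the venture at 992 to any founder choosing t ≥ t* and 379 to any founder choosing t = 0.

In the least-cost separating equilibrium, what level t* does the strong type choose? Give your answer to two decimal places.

A weak founder choosing t = 0 receives 379.
Imitating at t* instead would pay 992 at cost 172·t*, netting 992 − 172·t*.
Indifference: 379 = 992 − 172·t*, so t* = (992 − 379) / 172 ≈ 3.56.
This is the weak type's binding incentive-compatibility constraint; any t ≥ 3.56 sustains separation on that side.

3.56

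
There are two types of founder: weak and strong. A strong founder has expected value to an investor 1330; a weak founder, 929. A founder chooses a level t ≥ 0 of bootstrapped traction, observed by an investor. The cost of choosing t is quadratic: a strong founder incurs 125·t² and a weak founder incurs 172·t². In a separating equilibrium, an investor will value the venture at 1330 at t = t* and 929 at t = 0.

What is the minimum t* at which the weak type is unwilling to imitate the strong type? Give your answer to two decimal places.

The weak type at t = 0 receives 929; imitating at t* yields 1330 − 172·t*².
Indifference: 929 = 1330 − 172·t*², so t*² = (1330 − 929) / 172 ≈ 2.3314.
t* = √2.3314 ≈ 1.53.

1.53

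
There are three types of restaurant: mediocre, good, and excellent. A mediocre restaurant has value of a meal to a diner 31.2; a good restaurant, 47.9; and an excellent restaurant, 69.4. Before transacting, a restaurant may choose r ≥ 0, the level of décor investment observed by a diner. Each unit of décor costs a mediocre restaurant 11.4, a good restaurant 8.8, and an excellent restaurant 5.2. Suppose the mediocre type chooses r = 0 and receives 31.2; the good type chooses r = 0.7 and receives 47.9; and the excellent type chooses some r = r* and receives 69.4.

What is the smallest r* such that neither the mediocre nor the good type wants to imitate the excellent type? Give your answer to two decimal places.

3.35

Good type (on-path payoff 47.9 − 8.8×0.7 = 41.74) won't mimic when 41.74 ≥ 69.4 − 8.8·r*, i.e. r* ≥ 3.14.
Mediocre type (on-path payoff 31.2) won't mimic when 31.2 ≥ 69.4 − 11.4·r*, i.e. r* ≥ 3.35.
Both must hold, so r* = max(3.35, 3.14) = 3.35. The mediocre type's constraint binds.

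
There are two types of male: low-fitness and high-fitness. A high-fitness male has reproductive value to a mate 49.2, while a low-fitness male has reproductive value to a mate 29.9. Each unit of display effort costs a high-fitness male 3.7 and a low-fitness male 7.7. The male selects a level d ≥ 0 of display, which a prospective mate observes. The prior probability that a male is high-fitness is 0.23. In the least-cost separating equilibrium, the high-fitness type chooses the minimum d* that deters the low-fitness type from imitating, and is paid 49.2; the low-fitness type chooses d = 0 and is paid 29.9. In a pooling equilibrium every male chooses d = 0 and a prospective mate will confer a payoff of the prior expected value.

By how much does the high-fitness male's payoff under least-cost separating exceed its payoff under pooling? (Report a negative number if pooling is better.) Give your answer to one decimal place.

5.6

Least-cost separating signal: d* solves 29.9 = 49.2 − 7.7·d*, so d* = (49.2 − 29.9)/7.7 ≈ 2.5065.
High-fitness type's separating payoff: 49.2 − 3.7 × d* = 49.2 − 3.7 × (49.2 − 29.9)/7.7 = 49.2 − 71.41/7.7 ≈ 39.926.
Pooling payoff: 0.23 × 49.2 + 0.77 × 29.9 = 34.339.
Difference: 39.926 − 34.339 = 5.587, i.e. 5.6 to one decimal place.
The high-fitness type prefers to separate.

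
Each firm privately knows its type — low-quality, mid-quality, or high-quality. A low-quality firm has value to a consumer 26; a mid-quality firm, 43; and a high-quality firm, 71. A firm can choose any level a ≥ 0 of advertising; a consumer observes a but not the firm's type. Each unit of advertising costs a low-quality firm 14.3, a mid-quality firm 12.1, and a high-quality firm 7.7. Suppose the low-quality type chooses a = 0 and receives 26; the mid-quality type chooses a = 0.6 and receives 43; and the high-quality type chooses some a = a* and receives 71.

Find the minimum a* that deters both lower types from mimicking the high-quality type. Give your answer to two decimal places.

3.15

Low-quality type (on-path payoff 26) won't mimic when 26 ≥ 71 − 14.3·a*, i.e. a* ≥ 3.15.
Mid-quality type (on-path payoff 43 − 12.1×0.6 = 35.74) won't mimic when 35.74 ≥ 71 − 12.1·a*, i.e. a* ≥ 2.91.
Both must hold, so a* = max(3.15, 2.91) = 3.15. The low-quality type's constraint binds.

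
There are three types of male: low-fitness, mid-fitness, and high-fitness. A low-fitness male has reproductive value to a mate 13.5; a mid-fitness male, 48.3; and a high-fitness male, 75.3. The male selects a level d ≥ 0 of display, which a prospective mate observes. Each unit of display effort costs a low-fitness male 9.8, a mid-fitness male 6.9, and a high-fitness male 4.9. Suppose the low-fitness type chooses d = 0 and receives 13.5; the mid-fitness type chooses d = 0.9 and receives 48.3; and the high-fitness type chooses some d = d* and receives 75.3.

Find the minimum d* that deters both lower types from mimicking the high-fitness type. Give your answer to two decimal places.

Low-fitness type (on-path payoff 13.5) won't mimic when 13.5 ≥ 75.3 − 9.8·d*, i.e. d* ≥ 6.31.
Mid-fitness type (on-path payoff 48.3 − 6.9×0.9 = 42.09) won't mimic when 42.09 ≥ 75.3 − 6.9·d*, i.e. d* ≥ 4.81.
Both must hold, so d* = max(6.31, 4.81) = 6.31. The low-fitness type's constraint binds.

6.31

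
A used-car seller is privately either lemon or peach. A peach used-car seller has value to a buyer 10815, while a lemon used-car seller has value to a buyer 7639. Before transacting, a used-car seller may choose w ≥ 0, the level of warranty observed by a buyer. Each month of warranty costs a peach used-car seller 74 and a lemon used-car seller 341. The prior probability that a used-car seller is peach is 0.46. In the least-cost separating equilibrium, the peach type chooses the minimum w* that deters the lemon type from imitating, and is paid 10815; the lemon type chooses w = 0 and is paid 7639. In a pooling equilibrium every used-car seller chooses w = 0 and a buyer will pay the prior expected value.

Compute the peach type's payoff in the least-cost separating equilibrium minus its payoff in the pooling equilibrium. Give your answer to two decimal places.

1025.82

Least-cost separating signal: w* solves 7639 = 10815 − 341·w*, so w* = (10815 − 7639)/341 ≈ 9.3138.
Peach type's separating payoff: 10815 − 74 × w* = 10815 − 74 × (10815 − 7639)/341 = 10815 − 235024/341 ≈ 10125.7801.
Pooling payoff: 0.46 × 10815 + 0.54 × 7639 = 9099.96.
Difference: 10125.7801 − 9099.96 = 1025.8201, i.e. 1025.82 to two decimal places.
The peach type prefers to separate.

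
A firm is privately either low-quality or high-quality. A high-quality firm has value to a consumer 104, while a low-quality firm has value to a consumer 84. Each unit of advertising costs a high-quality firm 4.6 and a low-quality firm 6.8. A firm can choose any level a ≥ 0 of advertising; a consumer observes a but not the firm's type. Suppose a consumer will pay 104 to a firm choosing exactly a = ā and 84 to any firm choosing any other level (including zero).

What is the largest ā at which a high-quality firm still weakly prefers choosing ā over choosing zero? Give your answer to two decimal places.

Choosing ā yields the high-quality type 104 − 4.6·ā; choosing zero yields 84.
The high-quality type is indifferent at 104 − 4.6·ā = 84, i.e. ā = (104 − 84) / 4.6 ≈ 4.35.
For any ā above 4.35 the high-quality type would rather pool at zero, so separation collapses.

4.35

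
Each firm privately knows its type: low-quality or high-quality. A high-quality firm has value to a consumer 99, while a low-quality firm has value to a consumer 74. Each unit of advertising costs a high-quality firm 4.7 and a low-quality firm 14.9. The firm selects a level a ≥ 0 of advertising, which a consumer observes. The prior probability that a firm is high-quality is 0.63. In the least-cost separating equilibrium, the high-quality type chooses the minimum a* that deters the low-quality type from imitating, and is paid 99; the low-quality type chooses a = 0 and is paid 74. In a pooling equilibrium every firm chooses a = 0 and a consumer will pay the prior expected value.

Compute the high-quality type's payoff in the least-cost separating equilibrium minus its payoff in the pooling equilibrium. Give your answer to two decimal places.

1.36

Least-cost separating signal: a* solves 74 = 99 − 14.9·a*, so a* = (99 − 74)/14.9 ≈ 1.6779.
High-quality type's separating payoff: 99 − 4.7 × a* = 99 − 4.7 × (99 − 74)/14.9 = 99 − 117.5/14.9 ≈ 91.1141.
Pooling payoff: 0.63 × 99 + 0.37 × 74 = 89.75.
Difference: 91.1141 − 89.75 = 1.3641, i.e. 1.36 to two decimal places.
The high-quality type prefers to separate.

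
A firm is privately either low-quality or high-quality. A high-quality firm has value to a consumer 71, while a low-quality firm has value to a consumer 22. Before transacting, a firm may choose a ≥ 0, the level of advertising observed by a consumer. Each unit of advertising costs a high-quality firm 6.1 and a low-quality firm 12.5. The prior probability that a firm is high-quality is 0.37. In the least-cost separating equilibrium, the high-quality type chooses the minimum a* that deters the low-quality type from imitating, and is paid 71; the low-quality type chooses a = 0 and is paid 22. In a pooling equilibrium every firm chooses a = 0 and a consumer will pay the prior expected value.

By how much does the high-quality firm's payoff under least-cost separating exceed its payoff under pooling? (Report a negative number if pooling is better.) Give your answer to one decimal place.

Least-cost separating signal: a* solves 22 = 71 − 12.5·a*, so a* = (71 − 22)/12.5 = 3.92.
High-quality type's separating payoff: 71 − 6.1 × a* = 71 − 6.1 × (71 − 22)/12.5 = 71 − 298.9/12.5 = 47.088.
Pooling payoff: 0.37 × 71 + 0.63 × 22 = 40.13.
Difference: 47.088 − 40.13 = 6.958, i.e. 7.0 to one decimal place.
The high-quality type prefers to separate.

7.0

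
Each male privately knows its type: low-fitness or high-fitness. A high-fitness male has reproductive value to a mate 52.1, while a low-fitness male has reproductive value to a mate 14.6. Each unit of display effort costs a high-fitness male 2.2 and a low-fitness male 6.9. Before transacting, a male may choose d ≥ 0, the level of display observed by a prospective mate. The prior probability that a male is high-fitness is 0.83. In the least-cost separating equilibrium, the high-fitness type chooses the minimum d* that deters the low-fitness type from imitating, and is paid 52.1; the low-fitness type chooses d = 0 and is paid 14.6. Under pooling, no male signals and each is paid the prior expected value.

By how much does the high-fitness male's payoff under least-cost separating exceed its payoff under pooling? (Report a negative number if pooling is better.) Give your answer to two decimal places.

-5.58

Least-cost separating signal: d* solves 14.6 = 52.1 − 6.9·d*, so d* = (52.1 − 14.6)/6.9 ≈ 5.4348.
High-fitness type's separating payoff: 52.1 − 2.2 × d* = 52.1 − 2.2 × (52.1 − 14.6)/6.9 = 52.1 − 82.5/6.9 ≈ 40.1435.
Pooling payoff: 0.83 × 52.1 + 0.17 × 14.6 = 45.725.
Difference: 40.1435 − 45.725 = -5.5815, i.e. -5.58 to two decimal places.
The high-fitness type would prefer the pooling outcome.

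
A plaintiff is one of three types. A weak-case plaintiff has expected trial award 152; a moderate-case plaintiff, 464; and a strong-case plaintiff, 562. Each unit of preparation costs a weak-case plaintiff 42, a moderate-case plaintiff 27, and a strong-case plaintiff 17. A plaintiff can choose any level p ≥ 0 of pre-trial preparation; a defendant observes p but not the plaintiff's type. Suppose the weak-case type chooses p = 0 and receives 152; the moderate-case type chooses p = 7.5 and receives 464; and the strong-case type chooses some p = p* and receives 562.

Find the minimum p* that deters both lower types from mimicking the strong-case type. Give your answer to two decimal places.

Moderate-case type (on-path payoff 464 − 27×7.5 = 261.5) won't mimic when 261.5 ≥ 562 − 27·p*, i.e. p* ≥ 11.13.
Weak-case type (on-path payoff 152) won't mimic when 152 ≥ 562 − 42·p*, i.e. p* ≥ 9.76.
Both must hold, so p* = max(9.76, 11.13) = 11.13. The moderate-case type's constraint binds.

11.13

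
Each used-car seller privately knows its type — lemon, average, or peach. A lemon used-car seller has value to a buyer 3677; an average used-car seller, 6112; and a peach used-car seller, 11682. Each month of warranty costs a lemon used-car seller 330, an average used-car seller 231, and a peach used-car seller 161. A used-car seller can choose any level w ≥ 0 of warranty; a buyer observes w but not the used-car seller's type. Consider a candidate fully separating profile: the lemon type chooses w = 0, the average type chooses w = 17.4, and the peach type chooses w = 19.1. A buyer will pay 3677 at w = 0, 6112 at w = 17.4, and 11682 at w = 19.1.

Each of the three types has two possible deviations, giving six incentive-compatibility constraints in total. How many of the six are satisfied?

3

Peach (own payoff 11682 − 161×19.1 = 8606.9): to w=0 gives 3677 → no gain ✓; to w=17.4 gives 6112 − 161×17.4 = 3310.6 → no gain ✓.
Lemon (own payoff 3677): to w=17.4 gives 6112 − 330×17.4 = 370 → no gain ✓; to w=19.1 gives 11682 − 330×19.1 = 5379 → profitable ✗.
Average (own payoff 6112 − 231×17.4 = 2092.6): to w=0 gives 3677 → profitable ✗; to w=19.1 gives 11682 − 231×19.1 = 7269.9 → profitable ✗.
3 of the 6 constraints hold; not an equilibrium.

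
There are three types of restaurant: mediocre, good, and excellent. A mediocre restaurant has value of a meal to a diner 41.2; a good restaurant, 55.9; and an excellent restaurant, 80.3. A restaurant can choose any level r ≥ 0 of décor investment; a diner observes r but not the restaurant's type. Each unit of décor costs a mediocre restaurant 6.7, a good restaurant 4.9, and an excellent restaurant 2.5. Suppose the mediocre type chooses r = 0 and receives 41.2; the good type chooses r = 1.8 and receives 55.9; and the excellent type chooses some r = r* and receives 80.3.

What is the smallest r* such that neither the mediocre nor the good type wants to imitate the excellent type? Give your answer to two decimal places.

Good type (on-path payoff 55.9 − 4.9×1.8 = 47.08) won't mimic when 47.08 ≥ 80.3 − 4.9·r*, i.e. r* ≥ 6.78.
Mediocre type (on-path payoff 41.2) won't mimic when 41.2 ≥ 80.3 − 6.7·r*, i.e. r* ≥ 5.84.
Both must hold, so r* = max(5.84, 6.78) = 6.78. The good type's constraint binds.

6.78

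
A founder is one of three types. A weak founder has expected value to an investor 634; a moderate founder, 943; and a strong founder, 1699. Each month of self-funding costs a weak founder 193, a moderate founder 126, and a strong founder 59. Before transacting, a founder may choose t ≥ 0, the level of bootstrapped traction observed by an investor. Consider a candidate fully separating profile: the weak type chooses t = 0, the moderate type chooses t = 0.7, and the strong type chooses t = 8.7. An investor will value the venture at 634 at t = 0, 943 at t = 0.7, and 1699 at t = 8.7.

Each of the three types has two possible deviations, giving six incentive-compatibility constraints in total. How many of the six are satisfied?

5

Weak (own payoff 634): to t=0.7 gives 943 − 193×0.7 = 807.9 → profitable ✗; to t=8.7 gives 1699 − 193×8.7 = 19.9 → no gain ✓.
Moderate (own payoff 943 − 126×0.7 = 854.8): to t=0 gives 634 → no gain ✓; to t=8.7 gives 1699 − 126×8.7 = 602.8 → no gain ✓.
Strong (own payoff 1699 − 59×8.7 = 1185.7): to t=0 gives 634 → no gain ✓; to t=0.7 gives 943 − 59×0.7 = 901.7 → no gain ✓.
5 of the 6 constraints hold; not an equilibrium.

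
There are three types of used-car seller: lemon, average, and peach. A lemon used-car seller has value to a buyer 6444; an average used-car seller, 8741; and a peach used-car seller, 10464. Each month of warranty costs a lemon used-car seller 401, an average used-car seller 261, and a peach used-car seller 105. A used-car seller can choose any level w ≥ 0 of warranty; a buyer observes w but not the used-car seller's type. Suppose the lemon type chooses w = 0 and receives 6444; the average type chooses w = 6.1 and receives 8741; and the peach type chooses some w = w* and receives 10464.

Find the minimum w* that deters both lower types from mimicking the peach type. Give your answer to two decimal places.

Lemon type (on-path payoff 6444) won't mimic when 6444 ≥ 10464 − 401·w*, i.e. w* ≥ 10.02.
Average type (on-path payoff 8741 − 261×6.1 = 7148.9) won't mimic when 7148.9 ≥ 10464 − 261·w*, i.e. w* ≥ 12.70.
Both must hold, so w* = max(10.02, 12.70) = 12.70. The average type's constraint binds.

12.70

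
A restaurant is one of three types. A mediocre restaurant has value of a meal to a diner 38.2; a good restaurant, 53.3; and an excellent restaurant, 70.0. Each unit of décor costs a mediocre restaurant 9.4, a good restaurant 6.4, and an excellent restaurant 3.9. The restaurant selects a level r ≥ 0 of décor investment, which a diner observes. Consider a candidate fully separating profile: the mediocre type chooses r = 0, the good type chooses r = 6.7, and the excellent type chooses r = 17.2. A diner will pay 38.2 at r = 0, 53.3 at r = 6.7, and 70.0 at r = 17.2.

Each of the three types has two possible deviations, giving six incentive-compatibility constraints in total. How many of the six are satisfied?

Good (own payoff 53.3 − 6.4×6.7 = 10.42): to r=0 gives 38.2 → profitable ✗; to r=17.2 gives 70.0 − 6.4×17.2 = -40.08 → no gain ✓.
Excellent (own payoff 70.0 − 3.9×17.2 = 2.92): to r=0 gives 38.2 → profitable ✗; to r=6.7 gives 53.3 − 3.9×6.7 = 27.17 → profitable ✗.
Mediocre (own payoff 38.2): to r=6.7 gives 53.3 − 9.4×6.7 = -9.68 → no gain ✓; to r=17.2 gives 70.0 − 9.4×17.2 = -91.68 → no gain ✓.
3 of the 6 constraints hold; not an equilibrium.

3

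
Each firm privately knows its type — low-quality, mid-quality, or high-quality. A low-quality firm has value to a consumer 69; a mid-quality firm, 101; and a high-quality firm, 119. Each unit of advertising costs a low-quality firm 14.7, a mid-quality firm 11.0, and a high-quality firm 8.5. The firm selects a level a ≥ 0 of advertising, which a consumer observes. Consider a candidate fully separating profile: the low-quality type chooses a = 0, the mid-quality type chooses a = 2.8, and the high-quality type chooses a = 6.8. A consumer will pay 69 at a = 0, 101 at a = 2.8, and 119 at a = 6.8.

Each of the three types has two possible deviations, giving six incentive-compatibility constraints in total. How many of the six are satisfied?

4

High-quality (own payoff 119 − 8.5×6.8 = 61.2): to a=0 gives 69 → profitable ✗; to a=2.8 gives 101 − 8.5×2.8 = 77.2 → profitable ✗.
Low-quality (own payoff 69): to a=2.8 gives 101 − 14.7×2.8 = 59.84 → no gain ✓; to a=6.8 gives 119 − 14.7×6.8 = 19.04 → no gain ✓.
Mid-quality (own payoff 101 − 11.0×2.8 = 70.2): to a=0 gives 69 → no gain ✓; to a=6.8 gives 119 − 11.0×6.8 = 44.2 → no gain ✓.
4 of the 6 constraints hold; not an equilibrium.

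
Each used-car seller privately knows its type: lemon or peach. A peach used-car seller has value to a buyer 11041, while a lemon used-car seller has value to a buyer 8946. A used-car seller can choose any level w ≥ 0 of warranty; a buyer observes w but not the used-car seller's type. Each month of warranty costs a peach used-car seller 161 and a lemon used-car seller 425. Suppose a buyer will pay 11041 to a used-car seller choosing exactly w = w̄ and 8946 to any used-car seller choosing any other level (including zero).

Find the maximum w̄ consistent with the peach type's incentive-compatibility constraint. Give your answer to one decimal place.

Choosing w̄ yields the peach type 11041 − 161·w̄; choosing zero yields 8946.
The peach type is indifferent at 11041 − 161·w̄ = 8946, i.e. w̄ = (11041 − 8946) / 161 ≈ 13.0.
For any w̄ above 13.0 the peach type would rather pool at zero, so separation collapses.

13.0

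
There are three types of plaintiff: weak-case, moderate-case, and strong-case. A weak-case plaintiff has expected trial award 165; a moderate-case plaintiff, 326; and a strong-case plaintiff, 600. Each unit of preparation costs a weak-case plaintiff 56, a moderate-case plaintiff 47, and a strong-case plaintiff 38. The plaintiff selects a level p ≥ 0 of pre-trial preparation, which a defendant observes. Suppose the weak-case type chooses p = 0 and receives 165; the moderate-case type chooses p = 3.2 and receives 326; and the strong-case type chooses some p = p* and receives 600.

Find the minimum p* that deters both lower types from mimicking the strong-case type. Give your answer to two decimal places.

9.03

Weak-case type (on-path payoff 165) won't mimic when 165 ≥ 600 − 56·p*, i.e. p* ≥ 7.77.
Moderate-case type (on-path payoff 326 − 47×3.2 = 175.6) won't mimic when 175.6 ≥ 600 − 47·p*, i.e. p* ≥ 9.03.
Both must hold, so p* = max(7.77, 9.03) = 9.03. The moderate-case type's constraint binds.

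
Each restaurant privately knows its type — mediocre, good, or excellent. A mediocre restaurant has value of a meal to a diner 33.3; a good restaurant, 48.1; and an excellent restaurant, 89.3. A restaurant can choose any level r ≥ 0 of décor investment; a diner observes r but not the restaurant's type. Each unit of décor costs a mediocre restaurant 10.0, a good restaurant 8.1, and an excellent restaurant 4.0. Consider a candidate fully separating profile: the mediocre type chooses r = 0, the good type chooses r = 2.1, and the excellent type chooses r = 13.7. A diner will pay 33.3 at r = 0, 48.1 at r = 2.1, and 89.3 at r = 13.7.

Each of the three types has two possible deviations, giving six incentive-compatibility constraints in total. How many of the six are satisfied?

4

Mediocre (own payoff 33.3): to r=2.1 gives 48.1 − 10.0×2.1 = 27.1 → no gain ✓; to r=13.7 gives 89.3 − 10.0×13.7 = -47.7 → no gain ✓.
Good (own payoff 48.1 − 8.1×2.1 = 31.09): to r=0 gives 33.3 → profitable ✗; to r=13.7 gives 89.3 − 8.1×13.7 = -21.67 → no gain ✓.
Excellent (own payoff 89.3 − 4.0×13.7 = 34.5): to r=0 gives 33.3 → no gain ✓; to r=2.1 gives 48.1 − 4.0×2.1 = 39.7 → profitable ✗.
4 of the 6 constraints hold; not an equilibrium.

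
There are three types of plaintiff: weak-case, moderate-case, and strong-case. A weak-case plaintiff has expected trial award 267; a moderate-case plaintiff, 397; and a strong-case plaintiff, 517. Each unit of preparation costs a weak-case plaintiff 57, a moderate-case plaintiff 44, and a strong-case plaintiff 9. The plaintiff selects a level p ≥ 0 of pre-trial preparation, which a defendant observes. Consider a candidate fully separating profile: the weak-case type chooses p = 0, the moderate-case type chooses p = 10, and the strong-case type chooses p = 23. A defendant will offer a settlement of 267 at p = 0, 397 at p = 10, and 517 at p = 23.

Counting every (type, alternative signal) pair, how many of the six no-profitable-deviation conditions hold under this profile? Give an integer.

5

Moderate-case (own payoff 397 − 44×10 = -43): to p=0 gives 267 → profitable ✗; to p=23 gives 517 − 44×23 = -495 → no gain ✓.
Weak-case (own payoff 267): to p=10 gives 397 − 57×10 = -173 → no gain ✓; to p=23 gives 517 − 57×23 = -794 → no gain ✓.
Strong-case (own payoff 517 − 9×23 = 310): to p=0 gives 267 → no gain ✓; to p=10 gives 397 − 9×10 = 307 → no gain ✓.
5 of the 6 constraints hold; not an equilibrium.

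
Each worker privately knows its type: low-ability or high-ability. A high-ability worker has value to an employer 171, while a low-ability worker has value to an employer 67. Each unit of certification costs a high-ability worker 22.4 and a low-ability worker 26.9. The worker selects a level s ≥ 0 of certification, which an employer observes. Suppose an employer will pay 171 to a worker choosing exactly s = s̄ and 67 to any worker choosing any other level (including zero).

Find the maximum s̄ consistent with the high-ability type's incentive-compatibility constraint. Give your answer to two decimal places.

Choosing s̄ yields the high-ability type 171 − 22.4·s̄; choosing zero yields 67.
The high-ability type is indifferent at 171 − 22.4·s̄ = 67, i.e. s̄ = (171 − 67) / 22.4 ≈ 4.64.
For any s̄ above 4.64 the high-ability type would rather pool at zero, so separation collapses.

4.64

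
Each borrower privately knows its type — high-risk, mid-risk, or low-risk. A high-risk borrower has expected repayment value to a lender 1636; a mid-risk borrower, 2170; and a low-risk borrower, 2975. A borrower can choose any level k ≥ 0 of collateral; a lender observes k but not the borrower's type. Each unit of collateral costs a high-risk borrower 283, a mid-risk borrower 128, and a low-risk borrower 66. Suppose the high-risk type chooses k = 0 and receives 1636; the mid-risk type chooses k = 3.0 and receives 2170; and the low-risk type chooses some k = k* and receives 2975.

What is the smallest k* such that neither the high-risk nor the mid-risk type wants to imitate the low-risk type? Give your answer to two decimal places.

High-risk type (on-path payoff 1636) won't mimic when 1636 ≥ 2975 − 283·k*, i.e. k* ≥ 4.73.
Mid-risk type (on-path payoff 2170 − 128×3.0 = 1786) won't mimic when 1786 ≥ 2975 − 128·k*, i.e. k* ≥ 9.29.
Both must hold, so k* = max(4.73, 9.29) = 9.29. The mid-risk type's constraint binds.

9.29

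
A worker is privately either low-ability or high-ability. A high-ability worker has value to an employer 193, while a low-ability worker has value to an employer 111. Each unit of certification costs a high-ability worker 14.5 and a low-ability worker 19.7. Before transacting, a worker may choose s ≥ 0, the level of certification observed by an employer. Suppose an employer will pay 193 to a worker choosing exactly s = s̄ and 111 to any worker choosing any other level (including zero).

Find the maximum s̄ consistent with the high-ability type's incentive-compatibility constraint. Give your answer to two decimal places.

Choosing s̄ yields the high-ability type 193 − 14.5·s̄; choosing zero yields 111.
The high-ability type is indifferent at 193 − 14.5·s̄ = 111, i.e. s̄ = (193 − 111) / 14.5 ≈ 5.66.
For any s̄ above 5.66 the high-ability type would rather pool at zero, so separation collapses.

5.66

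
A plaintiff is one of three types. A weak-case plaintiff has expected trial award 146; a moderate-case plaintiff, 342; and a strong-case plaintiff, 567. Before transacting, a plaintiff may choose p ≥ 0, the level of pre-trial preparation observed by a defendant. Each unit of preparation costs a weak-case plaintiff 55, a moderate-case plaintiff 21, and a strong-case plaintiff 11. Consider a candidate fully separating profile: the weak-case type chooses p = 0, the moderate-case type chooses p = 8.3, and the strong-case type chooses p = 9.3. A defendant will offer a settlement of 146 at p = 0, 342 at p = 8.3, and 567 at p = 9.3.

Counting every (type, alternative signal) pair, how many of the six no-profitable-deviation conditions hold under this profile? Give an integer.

Weak-case (own payoff 146): to p=8.3 gives 342 − 55×8.3 = -114.5 → no gain ✓; to p=9.3 gives 567 − 55×9.3 = 55.5 → no gain ✓.
Moderate-case (own payoff 342 − 21×8.3 = 167.7): to p=0 gives 146 → no gain ✓; to p=9.3 gives 567 − 21×9.3 = 371.7 → profitable ✗.
Strong-case (own payoff 567 − 11×9.3 = 464.7): to p=0 gives 146 → no gain ✓; to p=8.3 gives 342 − 11×8.3 = 250.7 → no gain ✓.
5 of the 6 constraints hold; not an equilibrium.

5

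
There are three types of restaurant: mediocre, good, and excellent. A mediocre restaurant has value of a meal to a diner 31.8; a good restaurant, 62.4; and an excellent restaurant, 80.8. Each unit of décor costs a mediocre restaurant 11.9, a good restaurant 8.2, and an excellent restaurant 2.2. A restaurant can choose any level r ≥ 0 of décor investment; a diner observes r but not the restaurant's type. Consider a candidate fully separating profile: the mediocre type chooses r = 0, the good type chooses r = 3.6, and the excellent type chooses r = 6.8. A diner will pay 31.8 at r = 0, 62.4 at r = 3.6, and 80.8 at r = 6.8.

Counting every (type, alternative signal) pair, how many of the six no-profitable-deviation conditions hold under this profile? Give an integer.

Good (own payoff 62.4 − 8.2×3.6 = 32.88): to r=0 gives 31.8 → no gain ✓; to r=6.8 gives 80.8 − 8.2×6.8 = 25.04 → no gain ✓.
Mediocre (own payoff 31.8): to r=3.6 gives 62.4 − 11.9×3.6 = 19.56 → no gain ✓; to r=6.8 gives 80.8 − 11.9×6.8 = -0.12 → no gain ✓.
Excellent (own payoff 80.8 − 2.2×6.8 = 65.84): to r=0 gives 31.8 → no gain ✓; to r=3.6 gives 62.4 − 2.2×3.6 = 54.48 → no gain ✓.
6 of the 6 constraints hold; this profile is a separating equilibrium.

6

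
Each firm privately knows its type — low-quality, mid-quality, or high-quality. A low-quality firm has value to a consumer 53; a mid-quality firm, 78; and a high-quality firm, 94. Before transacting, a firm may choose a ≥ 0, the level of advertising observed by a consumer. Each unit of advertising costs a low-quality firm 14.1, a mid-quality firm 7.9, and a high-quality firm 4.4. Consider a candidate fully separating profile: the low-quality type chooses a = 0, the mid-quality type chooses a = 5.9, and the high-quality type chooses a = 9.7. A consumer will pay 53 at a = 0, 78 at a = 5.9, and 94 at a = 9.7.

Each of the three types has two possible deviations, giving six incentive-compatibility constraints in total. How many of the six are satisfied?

3

Mid-quality (own payoff 78 − 7.9×5.9 = 31.39): to a=0 gives 53 → profitable ✗; to a=9.7 gives 94 − 7.9×9.7 = 17.37 → no gain ✓.
Low-quality (own payoff 53): to a=5.9 gives 78 − 14.1×5.9 = -5.19 → no gain ✓; to a=9.7 gives 94 − 14.1×9.7 = -42.77 → no gain ✓.
High-quality (own payoff 94 − 4.4×9.7 = 51.32): to a=0 gives 53 → profitable ✗; to a=5.9 gives 78 − 4.4×5.9 = 52.04 → profitable ✗.
3 of the 6 constraints hold; not an equilibrium.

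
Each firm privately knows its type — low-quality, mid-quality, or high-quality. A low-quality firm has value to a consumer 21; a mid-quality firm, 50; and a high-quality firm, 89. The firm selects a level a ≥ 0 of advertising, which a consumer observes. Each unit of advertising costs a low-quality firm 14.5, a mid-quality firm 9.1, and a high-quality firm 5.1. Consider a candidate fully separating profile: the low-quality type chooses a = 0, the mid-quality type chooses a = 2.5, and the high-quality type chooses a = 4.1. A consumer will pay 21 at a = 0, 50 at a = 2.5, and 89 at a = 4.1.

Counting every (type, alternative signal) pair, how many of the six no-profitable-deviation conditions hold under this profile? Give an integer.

Mid-quality (own payoff 50 − 9.1×2.5 = 27.25): to a=0 gives 21 → no gain ✓; to a=4.1 gives 89 − 9.1×4.1 = 51.69 → profitable ✗.
Low-quality (own payoff 21): to a=2.5 gives 50 − 14.5×2.5 = 13.75 → no gain ✓; to a=4.1 gives 89 − 14.5×4.1 = 29.55 → profitable ✗.
High-quality (own payoff 89 − 5.1×4.1 = 68.09): to a=0 gives 21 → no gain ✓; to a=2.5 gives 50 − 5.1×2.5 = 37.25 → no gain ✓.
4 of the 6 constraints hold; not an equilibrium.

4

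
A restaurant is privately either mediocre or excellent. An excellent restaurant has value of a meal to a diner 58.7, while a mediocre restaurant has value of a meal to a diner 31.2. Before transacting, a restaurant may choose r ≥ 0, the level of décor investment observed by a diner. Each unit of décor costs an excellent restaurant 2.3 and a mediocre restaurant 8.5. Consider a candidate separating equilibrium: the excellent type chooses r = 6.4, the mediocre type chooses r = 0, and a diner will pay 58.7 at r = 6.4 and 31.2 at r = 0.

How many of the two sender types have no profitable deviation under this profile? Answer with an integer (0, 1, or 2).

Mediocre type: stay at 0 → 31.2; mimic → 58.7 − 8.5 × 6.4 = 4.3. IC holds (31.2 ≥ 4.3).
Excellent type: signal → 58.7 − 2.3 × 6.4 = 43.98; deviate to 0 → 31.2. IC holds (43.98 ≥ 31.2).
2 of 2 constraints hold, so this is a separating equilibrium.

2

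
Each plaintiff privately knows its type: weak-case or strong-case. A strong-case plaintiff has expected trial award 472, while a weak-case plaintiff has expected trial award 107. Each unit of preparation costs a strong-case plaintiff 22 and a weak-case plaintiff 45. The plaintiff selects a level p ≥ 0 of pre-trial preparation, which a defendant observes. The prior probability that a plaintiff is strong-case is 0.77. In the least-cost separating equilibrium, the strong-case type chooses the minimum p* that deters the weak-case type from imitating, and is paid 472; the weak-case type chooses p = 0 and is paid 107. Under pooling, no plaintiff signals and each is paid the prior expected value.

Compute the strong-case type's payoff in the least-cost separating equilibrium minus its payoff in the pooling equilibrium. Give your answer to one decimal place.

Least-cost separating signal: p* solves 107 = 472 − 45·p*, so p* = (472 − 107)/45 ≈ 8.1111.
Strong-case type's separating payoff: 472 − 22 × p* = 472 − 22 × (472 − 107)/45 = 472 − 8030/45 ≈ 293.556.
Pooling payoff: 0.77 × 472 + 0.23 × 107 = 388.05.
Difference: 293.556 − 388.05 = -94.494, i.e. -94.5 to one decimal place.
The strong-case type would prefer the pooling outcome.

-94.5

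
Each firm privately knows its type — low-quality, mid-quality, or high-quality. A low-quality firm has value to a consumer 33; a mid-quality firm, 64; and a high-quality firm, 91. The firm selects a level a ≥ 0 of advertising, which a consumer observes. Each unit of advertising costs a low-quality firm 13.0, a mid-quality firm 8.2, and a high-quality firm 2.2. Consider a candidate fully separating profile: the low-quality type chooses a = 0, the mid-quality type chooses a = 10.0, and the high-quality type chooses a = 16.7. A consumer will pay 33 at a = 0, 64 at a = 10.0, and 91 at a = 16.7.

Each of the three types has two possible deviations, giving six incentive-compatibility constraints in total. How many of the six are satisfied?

Mid-quality (own payoff 64 − 8.2×10.0 = -18): to a=0 gives 33 → profitable ✗; to a=16.7 gives 91 − 8.2×16.7 = -45.94 → no gain ✓.
High-quality (own payoff 91 − 2.2×16.7 = 54.26): to a=0 gives 33 → no gain ✓; to a=10.0 gives 64 − 2.2×10.0 = 42 → no gain ✓.
Low-quality (own payoff 33): to a=10.0 gives 64 − 13.0×10.0 = -66 → no gain ✓; to a=16.7 gives 91 − 13.0×16.7 = -126.1 → no gain ✓.
5 of the 6 constraints hold; not an equilibrium.

5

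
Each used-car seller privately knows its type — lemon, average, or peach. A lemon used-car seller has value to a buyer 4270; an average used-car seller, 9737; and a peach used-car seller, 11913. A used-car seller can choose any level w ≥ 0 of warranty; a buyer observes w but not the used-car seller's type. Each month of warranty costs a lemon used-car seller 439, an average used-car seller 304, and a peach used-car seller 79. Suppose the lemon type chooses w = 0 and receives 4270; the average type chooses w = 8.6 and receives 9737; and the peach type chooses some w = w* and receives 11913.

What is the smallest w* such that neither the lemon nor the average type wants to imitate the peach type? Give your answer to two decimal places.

17.41

Lemon type (on-path payoff 4270) won't mimic when 4270 ≥ 11913 − 439·w*, i.e. w* ≥ 17.41.
Average type (on-path payoff 9737 − 304×8.6 = 7122.6) won't mimic when 7122.6 ≥ 11913 − 304·w*, i.e. w* ≥ 15.76.
Both must hold, so w* = max(17.41, 15.76) = 17.41. The lemon type's constraint binds.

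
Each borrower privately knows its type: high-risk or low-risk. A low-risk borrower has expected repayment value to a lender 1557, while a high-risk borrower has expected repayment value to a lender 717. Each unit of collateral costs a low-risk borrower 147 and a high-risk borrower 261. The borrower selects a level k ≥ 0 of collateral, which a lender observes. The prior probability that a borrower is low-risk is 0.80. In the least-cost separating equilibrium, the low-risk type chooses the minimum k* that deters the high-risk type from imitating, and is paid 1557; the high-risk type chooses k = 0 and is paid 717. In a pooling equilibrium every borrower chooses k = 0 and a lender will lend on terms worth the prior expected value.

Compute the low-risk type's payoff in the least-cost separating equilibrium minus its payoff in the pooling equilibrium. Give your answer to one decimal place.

Least-cost separating signal: k* solves 717 = 1557 − 261·k*, so k* = (1557 − 717)/261 ≈ 3.2184.
Low-risk type's separating payoff: 1557 − 147 × k* = 1557 − 147 × (1557 − 717)/261 = 1557 − 123480/261 ≈ 1083.897.
Pooling payoff: 0.80 × 1557 + 0.20 × 717 = 1389.
Difference: 1083.897 − 1389 = -305.103, i.e. -305.1 to one decimal place.
The low-risk type would prefer the pooling outcome.

-305.1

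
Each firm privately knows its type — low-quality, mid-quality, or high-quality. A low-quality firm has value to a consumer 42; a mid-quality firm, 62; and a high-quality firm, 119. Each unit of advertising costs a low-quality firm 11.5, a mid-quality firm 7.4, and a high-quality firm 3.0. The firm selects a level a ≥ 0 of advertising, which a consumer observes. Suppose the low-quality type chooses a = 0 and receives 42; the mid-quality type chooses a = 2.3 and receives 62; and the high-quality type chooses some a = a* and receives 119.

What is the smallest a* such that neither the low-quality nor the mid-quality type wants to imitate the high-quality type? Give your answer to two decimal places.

10.00

Mid-quality type (on-path payoff 62 − 7.4×2.3 = 44.98) won't mimic when 44.98 ≥ 119 − 7.4·a*, i.e. a* ≥ 10.00.
Low-quality type (on-path payoff 42) won't mimic when 42 ≥ 119 − 11.5·a*, i.e. a* ≥ 6.70.
Both must hold, so a* = max(6.70, 10.00) = 10.00. The mid-quality type's constraint binds.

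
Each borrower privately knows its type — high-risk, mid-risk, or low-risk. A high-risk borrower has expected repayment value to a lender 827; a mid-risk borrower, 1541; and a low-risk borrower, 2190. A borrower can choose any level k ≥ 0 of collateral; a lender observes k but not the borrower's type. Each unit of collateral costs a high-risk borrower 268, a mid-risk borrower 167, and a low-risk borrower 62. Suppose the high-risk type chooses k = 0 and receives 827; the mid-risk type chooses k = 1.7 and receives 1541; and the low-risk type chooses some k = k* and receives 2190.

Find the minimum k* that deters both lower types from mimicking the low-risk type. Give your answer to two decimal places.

Mid-risk type (on-path payoff 1541 − 167×1.7 = 1257.1) won't mimic when 1257.1 ≥ 2190 − 167·k*, i.e. k* ≥ 5.59.
High-risk type (on-path payoff 827) won't mimic when 827 ≥ 2190 − 268·k*, i.e. k* ≥ 5.09.
Both must hold, so k* = max(5.09, 5.59) = 5.59. The mid-risk type's constraint binds.

5.59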